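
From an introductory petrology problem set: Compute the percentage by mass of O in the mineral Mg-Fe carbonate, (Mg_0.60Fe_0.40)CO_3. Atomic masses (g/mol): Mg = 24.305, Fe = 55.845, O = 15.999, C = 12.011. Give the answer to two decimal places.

49.52 wt%

Formula mass = 0.60·24.305 + 0.40·55.845 + 1·12.011 + 3·15.999 = 96.929 g/mol, of which 47.997 g is O.
So O makes up 47.997/96.929 = 0.4952 of the mass, i.e. 49.52%.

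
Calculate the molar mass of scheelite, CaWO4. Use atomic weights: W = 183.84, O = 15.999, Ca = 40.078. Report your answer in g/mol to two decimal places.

287.91 g/mol

The formula mass is the sum 1×40.078 + 1×183.84 + 4×15.999.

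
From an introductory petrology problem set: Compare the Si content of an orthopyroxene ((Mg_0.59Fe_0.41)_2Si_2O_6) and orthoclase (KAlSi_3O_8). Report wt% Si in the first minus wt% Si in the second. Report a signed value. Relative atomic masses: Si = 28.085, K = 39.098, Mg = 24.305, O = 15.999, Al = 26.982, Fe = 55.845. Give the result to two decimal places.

M((Mg_0.59Fe_0.41)_2Si_2O_6) = 226.637 g/mol, so wt% Si = 56.170/226.637 × 100 = 24.78%.
M(KAlSi_3O_8) = 278.327 g/mol, so wt% Si = 84.255/278.327 × 100 = 30.27%.
24.78 − 30.27 = -5.49 pp.

-5.49 percentage points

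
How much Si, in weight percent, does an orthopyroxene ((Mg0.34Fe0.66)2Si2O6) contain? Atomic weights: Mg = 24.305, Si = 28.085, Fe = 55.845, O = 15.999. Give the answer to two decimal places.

23.17 weight percent

Molar mass of (Mg0.34Fe0.66)2Si2O6: 0.68*24.305 + 1.32*55.845 + 2*28.085 + 6*15.999 = 242.407 g/mol.
Mass of Si per formula unit: 2 × 28.085 = 56.170 g.
Weight fraction Si = 56.170 / 242.407 = 0.2317.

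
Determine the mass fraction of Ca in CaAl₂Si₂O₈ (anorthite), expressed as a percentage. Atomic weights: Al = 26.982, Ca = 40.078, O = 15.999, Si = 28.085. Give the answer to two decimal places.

Molar mass of CaAl₂Si₂O₈: 1·40.078 + 2·26.982 + 2·28.085 + 8·15.999 = 278.204 g/mol.
Mass of Ca per formula unit: 1 × 40.078 = 40.078 g.
Weight fraction Ca = 40.078 / 278.204 = 0.1441.

14.41 weight percent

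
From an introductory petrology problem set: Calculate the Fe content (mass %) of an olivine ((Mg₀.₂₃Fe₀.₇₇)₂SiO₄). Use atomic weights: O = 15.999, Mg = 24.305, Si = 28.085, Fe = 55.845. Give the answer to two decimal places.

45.44 mass %

M((Mg₀.₂₃Fe₀.₇₇)₂SiO₄) = 189.263 g/mol.
Fe contributes 1.54 × 55.845 = 86.001 g per mole.
86.001/189.263 = 0.4544 → 45.44%.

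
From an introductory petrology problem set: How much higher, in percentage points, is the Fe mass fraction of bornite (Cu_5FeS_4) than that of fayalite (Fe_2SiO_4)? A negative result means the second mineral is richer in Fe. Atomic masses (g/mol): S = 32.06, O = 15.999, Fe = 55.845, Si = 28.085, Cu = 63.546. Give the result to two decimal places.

-43.68 percentage points

First mineral: 55.845 g Fe in 501.815 g formula = 11.13 wt% Fe.
Second mineral: 111.690 g Fe in 203.771 g formula = 54.81 wt% Fe.
11.13% − 54.81% gives a difference of -43.68 percentage points.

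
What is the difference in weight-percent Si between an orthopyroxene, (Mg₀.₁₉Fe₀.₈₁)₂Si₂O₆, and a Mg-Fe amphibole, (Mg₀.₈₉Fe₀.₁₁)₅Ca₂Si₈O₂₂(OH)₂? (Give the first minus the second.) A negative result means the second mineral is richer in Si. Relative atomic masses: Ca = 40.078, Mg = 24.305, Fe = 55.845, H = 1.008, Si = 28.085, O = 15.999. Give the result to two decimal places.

Si in (Mg₀.₁₉Fe₀.₈₁)₂Si₂O₆: molar mass 251.869 g/mol; 2×28.085 = 56.170 g → 22.30 wt%.
Si in (Mg₀.₈₉Fe₀.₁₁)₅Ca₂Si₈O₂₂(OH)₂: molar mass 829.700 g/mol; 8×28.085 = 224.680 g → 27.08 wt%.
Difference = 22.30 − 27.08 = -4.78 percentage points.

-4.78 percentage points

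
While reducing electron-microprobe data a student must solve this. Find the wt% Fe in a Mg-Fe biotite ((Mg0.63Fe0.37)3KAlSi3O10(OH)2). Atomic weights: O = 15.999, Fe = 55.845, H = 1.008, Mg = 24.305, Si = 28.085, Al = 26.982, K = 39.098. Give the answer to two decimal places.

M((Mg0.63Fe0.37)3KAlSi3O10(OH)2) = 452.263 g/mol.
Fe contributes 1.11 × 55.845 = 61.988 g per mole.
61.988/452.263 = 0.1371 → 13.71%.

13.71 wt%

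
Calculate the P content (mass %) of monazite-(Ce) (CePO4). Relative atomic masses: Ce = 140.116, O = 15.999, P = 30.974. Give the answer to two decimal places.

M(CePO4) = 235.086 g/mol.
P contributes 1 × 30.974 = 30.974 g per mole.
30.974/235.086 = 0.1318 → 13.18%.

13.18 mass %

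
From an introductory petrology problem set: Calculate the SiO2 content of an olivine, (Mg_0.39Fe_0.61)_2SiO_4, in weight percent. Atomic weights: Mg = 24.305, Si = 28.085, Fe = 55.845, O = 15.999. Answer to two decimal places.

33.53 wt%

Formula mass = 179.170 g/mol.
1 Si → 1.0000 mol SiO2 per formula unit; M(SiO2) = 60.083, so SiO2 mass = 60.083 g.
60.083/179.170 × 100 = 33.53 wt%.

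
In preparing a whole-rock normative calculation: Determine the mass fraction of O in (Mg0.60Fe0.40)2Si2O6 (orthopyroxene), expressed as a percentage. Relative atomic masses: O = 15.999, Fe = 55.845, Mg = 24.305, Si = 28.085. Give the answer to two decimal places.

M((Mg0.60Fe0.40)2Si2O6) = 226.006 g/mol.
O contributes 6 × 15.999 = 95.994 g per mole.
95.994/226.006 = 0.4247 → 42.47%.

42.47 weight percent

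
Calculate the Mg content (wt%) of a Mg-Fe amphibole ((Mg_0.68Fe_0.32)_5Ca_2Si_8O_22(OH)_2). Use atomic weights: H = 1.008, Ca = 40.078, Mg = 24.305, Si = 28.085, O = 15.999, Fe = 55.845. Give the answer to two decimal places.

9.58 wt%

Molar mass of (Mg_0.68Fe_0.32)_5Ca_2Si_8O_22(OH)_2: 3.40·24.305 + 1.60·55.845 + 2·40.078 + 8·28.085 + 24·15.999 + 2·1.008 = 862.817 g/mol.
Mass of Mg per formula unit: 3.40 × 24.305 = 82.637 g.
Weight fraction Mg = 82.637 / 862.817 = 0.0958.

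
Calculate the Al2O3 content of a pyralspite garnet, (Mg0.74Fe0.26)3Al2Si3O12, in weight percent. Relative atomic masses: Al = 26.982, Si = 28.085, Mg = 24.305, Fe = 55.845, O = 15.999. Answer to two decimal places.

Formula mass = 427.723 g/mol.
2 Al → 1.0000 mol Al2O3 per formula unit; M(Al2O3) = 101.961, so Al2O3 mass = 101.961 g.
101.961/427.723 × 100 = 23.84 wt%.

23.84 wt%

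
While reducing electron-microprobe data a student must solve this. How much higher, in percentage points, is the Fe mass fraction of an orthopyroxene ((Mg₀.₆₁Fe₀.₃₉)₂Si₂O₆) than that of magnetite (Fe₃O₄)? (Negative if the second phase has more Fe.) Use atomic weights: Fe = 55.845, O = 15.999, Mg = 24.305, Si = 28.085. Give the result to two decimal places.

-53.03 percentage points

M((Mg₀.₆₁Fe₀.₃₉)₂Si₂O₆) = 225.375 g/mol, so wt% Fe = 43.559/225.375 × 100 = 19.33%.
M(Fe₃O₄) = 231.531 g/mol, so wt% Fe = 167.535/231.531 × 100 = 72.36%.
19.33 − 72.36 = -53.03 pp.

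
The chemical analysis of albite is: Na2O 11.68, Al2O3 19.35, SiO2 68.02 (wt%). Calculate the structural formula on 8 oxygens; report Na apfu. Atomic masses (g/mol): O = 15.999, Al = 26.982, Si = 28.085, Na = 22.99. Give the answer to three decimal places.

Na2O: 11.68/61.979 = 0.18845 mol → 0.37690 mol Na, 0.18845 mol O.
Al2O3: 19.35/101.961 = 0.18978 mol → 0.37956 mol Al, 0.56934 mol O.
SiO2: 68.02/60.083 = 1.13210 mol → 1.13210 mol Si, 2.26420 mol O.
Total oxygen = 3.02199 mol. Normalization factor = 8/3.02199 = 2.64726.
Na per 8 O = 0.37690 × 2.64726 = 0.998.

0.998 Na apfu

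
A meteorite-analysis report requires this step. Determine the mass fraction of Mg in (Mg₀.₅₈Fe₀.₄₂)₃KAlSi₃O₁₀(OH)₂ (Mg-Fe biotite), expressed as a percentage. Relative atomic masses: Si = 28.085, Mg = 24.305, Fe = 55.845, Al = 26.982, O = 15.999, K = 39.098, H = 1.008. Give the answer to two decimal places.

9.25 mass %

Formula mass = 1.74*24.305 + 1.26*55.845 + 1*39.098 + 1*26.982 + 3*28.085 + 12*15.999 + 2*1.008 = 456.994 g/mol, of which 42.291 g is Mg.
So Mg makes up 42.291/456.994 = 0.0925 of the mass, i.e. 9.25%.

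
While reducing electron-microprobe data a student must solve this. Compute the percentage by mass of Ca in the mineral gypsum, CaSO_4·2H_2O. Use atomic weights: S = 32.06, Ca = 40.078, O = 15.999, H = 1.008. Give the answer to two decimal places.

23.28 mass %

Molar mass of CaSO_4·2H_2O: 1*40.078 + 1*32.06 + 6*15.999 + 4*1.008 = 172.164 g/mol.
Mass of Ca per formula unit: 1 × 40.078 = 40.078 g.
Weight fraction Ca = 40.078 / 172.164 = 0.2328.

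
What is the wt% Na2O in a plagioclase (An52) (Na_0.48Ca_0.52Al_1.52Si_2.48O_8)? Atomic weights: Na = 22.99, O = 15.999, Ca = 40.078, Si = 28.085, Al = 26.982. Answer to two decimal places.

5.50 wt%

M(Na_0.48Ca_0.52Al_1.52Si_2.48O_8) = 270.531 g/mol; M(Na2O) = 61.979 g/mol.
Moles Na2O per formula unit = 0.48 Na ÷ 2 = 0.2400.
Na2O fraction = (0.2400 × 61.979) / 270.531 = 14.875/270.531 = 0.0550.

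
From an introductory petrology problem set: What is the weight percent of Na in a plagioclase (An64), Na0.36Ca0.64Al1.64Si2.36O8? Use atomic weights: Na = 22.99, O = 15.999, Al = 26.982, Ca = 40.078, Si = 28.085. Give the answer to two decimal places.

M(Na0.36Ca0.64Al1.64Si2.36O8) = 272.449 g/mol.
Na contributes 0.36 × 22.99 = 8.276 g per mole.
8.276/272.449 = 0.0304 → 3.04%.

3.04 wt%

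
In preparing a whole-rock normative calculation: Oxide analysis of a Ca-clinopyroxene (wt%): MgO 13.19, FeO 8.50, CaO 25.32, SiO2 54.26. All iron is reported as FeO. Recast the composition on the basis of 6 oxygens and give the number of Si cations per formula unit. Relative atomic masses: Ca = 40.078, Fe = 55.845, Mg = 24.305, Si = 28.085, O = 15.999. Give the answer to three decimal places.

2.004 Si apfu

MgO: 13.19/40.304 = 0.32726 mol → 0.32726 mol Mg, 0.32726 mol O.
FeO: 8.50/71.844 = 0.11831 mol → 0.11831 mol Fe, 0.11831 mol O.
CaO: 25.32/56.077 = 0.45152 mol → 0.45152 mol Ca, 0.45152 mol O.
SiO2: 54.26/60.083 = 0.90308 mol → 0.90308 mol Si, 1.80616 mol O.
Total oxygen = 2.70325 mol. Normalization factor = 6/2.70325 = 2.21955.
Si per 6 O = 0.90308 × 2.21955 = 2.004.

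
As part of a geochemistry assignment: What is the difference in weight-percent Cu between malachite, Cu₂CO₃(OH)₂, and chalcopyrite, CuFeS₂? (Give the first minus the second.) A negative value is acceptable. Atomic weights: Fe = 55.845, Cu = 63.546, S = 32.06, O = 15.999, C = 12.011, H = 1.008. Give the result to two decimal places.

M(Cu₂CO₃(OH)₂) = 221.114 g/mol, so wt% Cu = 127.092/221.114 × 100 = 57.48%.
M(CuFeS₂) = 183.511 g/mol, so wt% Cu = 63.546/183.511 × 100 = 34.63%.
57.48 − 34.63 = 22.85 pp.

22.85 percentage points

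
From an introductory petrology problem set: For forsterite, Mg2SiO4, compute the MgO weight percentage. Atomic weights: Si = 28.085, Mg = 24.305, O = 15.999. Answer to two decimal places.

Molar mass of Mg2SiO4 = 2*24.305 + 1*28.085 + 4*15.999 = 140.691 g/mol.
Each formula unit contains 2 Mg, equivalent to 2/1 = 2.0000 mol MgO.
M(MgO) = 1×24.305 + 1×15.999 = 40.304 g/mol.
Mass of MgO per formula unit = 2.0000 × 40.304 = 80.608 g.
MgO wt% = 80.608 / 140.691 × 100 = 57.29%.

57.29 wt%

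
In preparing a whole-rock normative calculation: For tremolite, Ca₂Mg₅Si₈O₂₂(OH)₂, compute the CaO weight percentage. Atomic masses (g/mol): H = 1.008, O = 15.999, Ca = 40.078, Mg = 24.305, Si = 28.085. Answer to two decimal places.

13.81 wt%

M(Ca₂Mg₅Si₈O₂₂(OH)₂) = 812.353 g/mol; M(CaO) = 56.077 g/mol.
Moles CaO per formula unit = 2 Ca ÷ 1 = 2.0000.
CaO fraction = (2.0000 × 56.077) / 812.353 = 112.154/812.353 = 0.1381.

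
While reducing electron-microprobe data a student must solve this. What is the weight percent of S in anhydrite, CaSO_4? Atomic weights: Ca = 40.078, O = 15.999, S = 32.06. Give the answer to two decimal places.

Formula mass = 1*40.078 + 1*32.06 + 4*15.999 = 136.134 g/mol, of which 32.060 g is S.
So S makes up 32.060/136.134 = 0.2355 of the mass, i.e. 23.55%.

23.55 mass %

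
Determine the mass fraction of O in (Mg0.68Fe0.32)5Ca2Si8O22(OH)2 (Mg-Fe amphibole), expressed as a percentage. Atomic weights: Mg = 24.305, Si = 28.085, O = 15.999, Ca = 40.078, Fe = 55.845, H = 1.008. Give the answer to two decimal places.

Formula mass = 3.40*24.305 + 1.60*55.845 + 2*40.078 + 8*28.085 + 24*15.999 + 2*1.008 = 862.817 g/mol, of which 383.976 g is O.
So O makes up 383.976/862.817 = 0.4450 of the mass, i.e. 44.50%.

44.50 wt%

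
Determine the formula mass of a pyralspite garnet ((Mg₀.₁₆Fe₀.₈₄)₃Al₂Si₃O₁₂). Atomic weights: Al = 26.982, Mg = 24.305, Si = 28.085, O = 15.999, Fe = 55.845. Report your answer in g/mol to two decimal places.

482.60 g/mol

M = 0.48*24.305 + 2.52*55.845 + 2*26.982 + 3*28.085 + 12*15.999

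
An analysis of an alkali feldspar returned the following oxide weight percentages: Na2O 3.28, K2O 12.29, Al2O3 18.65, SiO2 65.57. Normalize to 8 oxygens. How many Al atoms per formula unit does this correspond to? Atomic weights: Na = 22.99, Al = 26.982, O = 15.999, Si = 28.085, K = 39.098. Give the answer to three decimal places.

Na2O: 3.28/61.979 = 0.05292 mol → 0.10584 mol Na, 0.05292 mol O.
K2O: 12.29/94.195 = 0.13047 mol → 0.26094 mol K, 0.13047 mol O.
Al2O3: 18.65/101.961 = 0.18291 mol → 0.36582 mol Al, 0.54873 mol O.
SiO2: 65.57/60.083 = 1.09132 mol → 1.09132 mol Si, 2.18264 mol O.
Total oxygen = 2.91476 mol. Normalization factor = 8/2.91476 = 2.74465.
Al per 8 O = 0.36582 × 2.74465 = 1.004.

1.004 Al apfu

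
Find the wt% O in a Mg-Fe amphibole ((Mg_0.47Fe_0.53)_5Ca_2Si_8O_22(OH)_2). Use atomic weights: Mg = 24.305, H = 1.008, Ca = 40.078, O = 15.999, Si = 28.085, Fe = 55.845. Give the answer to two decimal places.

M((Mg_0.47Fe_0.53)_5Ca_2Si_8O_22(OH)_2) = 895.934 g/mol.
O contributes 24 × 15.999 = 383.976 g per mole.
383.976/895.934 = 0.4286 → 42.86%.

42.86 weight percent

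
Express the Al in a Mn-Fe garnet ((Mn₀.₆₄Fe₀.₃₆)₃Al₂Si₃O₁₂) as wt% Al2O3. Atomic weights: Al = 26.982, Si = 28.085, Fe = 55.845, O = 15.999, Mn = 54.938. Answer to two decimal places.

20.56 wt%

M((Mn₀.₆₄Fe₀.₃₆)₃Al₂Si₃O₁₂) = 496.001 g/mol; M(Al2O3) = 101.961 g/mol.
Moles Al2O3 per formula unit = 2 Al ÷ 2 = 1.0000.
Al2O3 fraction = (1.0000 × 101.961) / 496.001 = 101.961/496.001 = 0.2056.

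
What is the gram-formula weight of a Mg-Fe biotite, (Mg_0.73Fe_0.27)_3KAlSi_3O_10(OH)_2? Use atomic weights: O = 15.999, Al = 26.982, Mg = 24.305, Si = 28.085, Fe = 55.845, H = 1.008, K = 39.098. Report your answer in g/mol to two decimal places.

442.80 g/mol

The formula mass is the sum 2.19×24.305 + 0.81×55.845 + 1×39.098 + 1×26.982 + 3×28.085 + 12×15.999 + 2×1.008.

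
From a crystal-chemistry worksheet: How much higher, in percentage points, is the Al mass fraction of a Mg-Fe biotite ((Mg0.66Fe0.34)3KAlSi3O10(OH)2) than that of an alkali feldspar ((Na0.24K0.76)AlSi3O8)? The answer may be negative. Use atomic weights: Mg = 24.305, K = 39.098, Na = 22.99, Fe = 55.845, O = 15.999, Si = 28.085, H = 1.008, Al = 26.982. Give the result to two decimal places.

-3.83 percentage points

First mineral: 26.982 g Al in 449.425 g formula = 6.00 wt% Al.
Second mineral: 26.982 g Al in 274.461 g formula = 9.83 wt% Al.
6.00% − 9.83% gives a difference of -3.83 percentage points.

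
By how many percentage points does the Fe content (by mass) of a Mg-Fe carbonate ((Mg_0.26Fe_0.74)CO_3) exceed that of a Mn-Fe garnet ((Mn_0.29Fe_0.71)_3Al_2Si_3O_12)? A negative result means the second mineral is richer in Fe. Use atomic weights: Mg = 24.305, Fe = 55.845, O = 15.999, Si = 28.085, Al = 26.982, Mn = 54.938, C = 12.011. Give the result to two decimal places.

First mineral: 41.325 g Fe in 107.653 g formula = 38.39 wt% Fe.
Second mineral: 118.950 g Fe in 496.953 g formula = 23.94 wt% Fe.
38.39% − 23.94% gives a difference of 14.45 percentage points.

14.45 percentage points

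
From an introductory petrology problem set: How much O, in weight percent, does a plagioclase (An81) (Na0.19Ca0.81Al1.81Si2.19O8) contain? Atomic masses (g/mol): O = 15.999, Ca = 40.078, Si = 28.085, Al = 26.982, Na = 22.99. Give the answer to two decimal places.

46.51 weight percent

M(Na0.19Ca0.81Al1.81Si2.19O8) = 275.167 g/mol.
O contributes 8 × 15.999 = 127.992 g per mole.
127.992/275.167 = 0.4651 → 46.51%.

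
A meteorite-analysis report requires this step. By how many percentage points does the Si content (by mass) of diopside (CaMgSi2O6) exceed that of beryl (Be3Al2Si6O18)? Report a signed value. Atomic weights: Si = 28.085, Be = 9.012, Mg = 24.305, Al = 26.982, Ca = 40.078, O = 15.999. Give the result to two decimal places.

M(CaMgSi2O6) = 216.547 g/mol, so wt% Si = 56.170/216.547 × 100 = 25.94%.
M(Be3Al2Si6O18) = 537.492 g/mol, so wt% Si = 168.510/537.492 × 100 = 31.35%.
25.94 − 31.35 = -5.41 pp.

-5.41 percentage points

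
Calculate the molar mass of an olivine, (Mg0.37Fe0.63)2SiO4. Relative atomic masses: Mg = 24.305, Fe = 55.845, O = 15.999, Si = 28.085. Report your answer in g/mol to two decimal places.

180.43 g/mol

The formula mass is the sum 0.74(24.305) + 1.26(55.845) + 1(28.085) + 4(15.999).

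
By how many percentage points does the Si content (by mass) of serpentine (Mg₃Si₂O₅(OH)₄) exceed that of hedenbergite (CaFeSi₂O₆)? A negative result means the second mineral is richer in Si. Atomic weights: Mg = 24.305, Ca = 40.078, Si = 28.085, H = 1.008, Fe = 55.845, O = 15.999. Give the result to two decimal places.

First mineral: 56.170 g Si in 277.108 g formula = 20.27 wt% Si.
Second mineral: 56.170 g Si in 248.087 g formula = 22.64 wt% Si.
20.27% − 22.64% gives a difference of -2.37 percentage points.

-2.37 percentage points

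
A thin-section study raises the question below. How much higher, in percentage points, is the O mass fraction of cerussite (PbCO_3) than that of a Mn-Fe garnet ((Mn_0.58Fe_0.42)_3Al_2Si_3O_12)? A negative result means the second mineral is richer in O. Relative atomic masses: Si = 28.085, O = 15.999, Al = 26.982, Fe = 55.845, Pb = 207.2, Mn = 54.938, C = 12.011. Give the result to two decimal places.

M(PbCO_3) = 267.208 g/mol, so wt% O = 47.997/267.208 × 100 = 17.96%.
M((Mn_0.58Fe_0.42)_3Al_2Si_3O_12) = 496.164 g/mol, so wt% O = 191.988/496.164 × 100 = 38.69%.
17.96 − 38.69 = -20.73 pp.

-20.73 percentage points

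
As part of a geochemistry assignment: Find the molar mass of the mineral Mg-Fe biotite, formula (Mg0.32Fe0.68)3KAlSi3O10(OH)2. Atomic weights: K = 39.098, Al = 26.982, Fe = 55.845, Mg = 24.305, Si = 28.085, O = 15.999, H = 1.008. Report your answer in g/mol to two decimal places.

481.60 g/mol

M = 0.96·24.305 + 2.04·55.845 + 1·39.098 + 1·26.982 + 3·28.085 + 12·15.999 + 2·1.008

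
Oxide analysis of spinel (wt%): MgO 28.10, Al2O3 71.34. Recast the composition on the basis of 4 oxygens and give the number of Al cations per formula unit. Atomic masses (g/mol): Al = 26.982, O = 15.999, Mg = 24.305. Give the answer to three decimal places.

28.10 wt% MgO ÷ 40.304 g/mol = 0.69720 mol, giving 0.69720 Mg and 0.69720 O.
71.34 wt% Al2O3 ÷ 101.961 g/mol = 0.69968 mol, giving 1.39936 Al and 2.09904 O.
Oxygen sums to 2.79624; scaling by 4/2.79624 = 1.43049 puts the formula on 4 O.
Al: 1.39936 × 1.43049 = 2.002 atoms per formula unit.

2.002 Al apfu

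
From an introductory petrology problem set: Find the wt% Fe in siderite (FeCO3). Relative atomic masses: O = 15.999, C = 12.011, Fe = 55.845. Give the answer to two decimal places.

48.20 wt%

M(FeCO3) = 115.853 g/mol.
Fe contributes 1 × 55.845 = 55.845 g per mole.
55.845/115.853 = 0.4820 → 48.20%.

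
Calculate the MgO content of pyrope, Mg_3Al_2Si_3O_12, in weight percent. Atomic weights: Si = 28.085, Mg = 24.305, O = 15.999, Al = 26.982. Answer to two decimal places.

Formula mass = 403.122 g/mol.
3 Mg → 3.0000 mol MgO per formula unit; M(MgO) = 40.304, so MgO mass = 120.912 g.
120.912/403.122 × 100 = 29.99 wt%.

29.99 wt%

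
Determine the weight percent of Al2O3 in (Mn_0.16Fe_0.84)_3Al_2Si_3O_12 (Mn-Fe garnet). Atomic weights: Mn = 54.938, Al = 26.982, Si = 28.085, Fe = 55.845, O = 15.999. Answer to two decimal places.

Formula mass = 497.307 g/mol.
2 Al → 1.0000 mol Al2O3 per formula unit; M(Al2O3) = 101.961, so Al2O3 mass = 101.961 g.
101.961/497.307 × 100 = 20.50 wt%.

20.50 wt%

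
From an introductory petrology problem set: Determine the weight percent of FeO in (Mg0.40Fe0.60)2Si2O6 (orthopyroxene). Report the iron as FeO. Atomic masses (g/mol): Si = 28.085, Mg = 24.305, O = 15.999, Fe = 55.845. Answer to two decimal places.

36.13 wt%

Formula mass = 238.622 g/mol.
1.20 Fe → 1.2000 mol FeO per formula unit; M(FeO) = 71.844, so FeO mass = 86.213 g.
86.213/238.622 × 100 = 36.13 wt%.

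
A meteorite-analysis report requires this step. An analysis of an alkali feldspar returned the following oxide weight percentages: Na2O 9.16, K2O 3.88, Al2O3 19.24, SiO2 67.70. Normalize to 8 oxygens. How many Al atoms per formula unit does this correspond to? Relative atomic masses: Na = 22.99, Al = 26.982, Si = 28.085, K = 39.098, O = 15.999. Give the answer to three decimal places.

9.16 wt% Na2O ÷ 61.979 g/mol = 0.14779 mol, giving 0.29558 Na and 0.14779 O.
3.88 wt% K2O ÷ 94.195 g/mol = 0.04119 mol, giving 0.08238 K and 0.04119 O.
19.24 wt% Al2O3 ÷ 101.961 g/mol = 0.18870 mol, giving 0.37740 Al and 0.56610 O.
67.70 wt% SiO2 ÷ 60.083 g/mol = 1.12677 mol, giving 1.12677 Si and 2.25354 O.
Oxygen sums to 3.00862; scaling by 8/3.00862 = 2.65903 puts the formula on 8 O.
Al: 0.37740 × 2.65903 = 1.004 atoms per formula unit.

1.004 Al apfu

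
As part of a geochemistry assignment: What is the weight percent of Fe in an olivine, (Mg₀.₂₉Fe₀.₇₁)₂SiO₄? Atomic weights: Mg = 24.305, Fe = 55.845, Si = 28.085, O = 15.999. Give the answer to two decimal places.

42.75 weight percent

Molar mass of (Mg₀.₂₉Fe₀.₇₁)₂SiO₄: 0.58·24.305 + 1.42·55.845 + 1·28.085 + 4·15.999 = 185.478 g/mol.
Mass of Fe per formula unit: 1.42 × 55.845 = 79.300 g.
Weight fraction Fe = 79.300 / 185.478 = 0.4275.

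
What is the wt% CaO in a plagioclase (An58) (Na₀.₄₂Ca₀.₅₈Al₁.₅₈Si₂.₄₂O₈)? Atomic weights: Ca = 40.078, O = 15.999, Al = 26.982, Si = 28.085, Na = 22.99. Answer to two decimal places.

11.98 wt%

Molar mass of Na₀.₄₂Ca₀.₅₈Al₁.₅₈Si₂.₄₂O₈ = 0.42·22.99 + 0.58·40.078 + 1.58·26.982 + 2.42·28.085 + 8·15.999 = 271.490 g/mol.
Each formula unit contains 0.58 Ca, equivalent to 0.58/1 = 0.5800 mol CaO.
M(CaO) = 1×40.078 + 1×15.999 = 56.077 g/mol.
Mass of CaO per formula unit = 0.5800 × 56.077 = 32.525 g.
CaO wt% = 32.525 / 271.490 × 100 = 11.98%.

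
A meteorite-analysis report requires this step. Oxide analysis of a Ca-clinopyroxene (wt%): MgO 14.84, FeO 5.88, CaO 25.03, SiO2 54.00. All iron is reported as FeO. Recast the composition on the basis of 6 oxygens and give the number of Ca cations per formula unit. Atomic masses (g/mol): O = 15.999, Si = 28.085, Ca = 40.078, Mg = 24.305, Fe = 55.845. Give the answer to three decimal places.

MgO (M=40.304): mol = 0.36820; Mg = 0.36820, O = 0.36820.
FeO (M=71.844): mol = 0.08184; Fe = 0.08184, O = 0.08184.
CaO (M=56.077): mol = 0.44635; Ca = 0.44635, O = 0.44635.
SiO2 (M=60.083): mol = 0.89876; Si = 0.89876, O = 1.79752.
ΣO = 2.69391; factor = 6/ΣO = 2.22725.
Ca apfu = 0.44635 × 2.22725 = 0.994.

0.994 Ca apfu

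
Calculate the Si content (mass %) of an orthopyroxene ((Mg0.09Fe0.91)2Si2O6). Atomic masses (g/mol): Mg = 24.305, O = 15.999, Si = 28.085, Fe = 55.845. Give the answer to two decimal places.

Molar mass of (Mg0.09Fe0.91)2Si2O6: 0.18×24.305 + 1.82×55.845 + 2×28.085 + 6×15.999 = 258.177 g/mol.
Mass of Si per formula unit: 2 × 28.085 = 56.170 g.
Weight fraction Si = 56.170 / 258.177 = 0.2176.

21.76 mass %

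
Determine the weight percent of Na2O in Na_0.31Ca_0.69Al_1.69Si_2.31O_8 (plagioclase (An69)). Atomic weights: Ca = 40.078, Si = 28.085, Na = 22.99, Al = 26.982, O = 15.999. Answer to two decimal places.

Molar mass of Na_0.31Ca_0.69Al_1.69Si_2.31O_8 = 0.31*22.99 + 0.69*40.078 + 1.69*26.982 + 2.31*28.085 + 8*15.999 = 273.249 g/mol.
Each formula unit contains 0.31 Na, equivalent to 0.31/2 = 0.1550 mol Na2O.
M(Na2O) = 2×22.99 + 1×15.999 = 61.979 g/mol.
Mass of Na2O per formula unit = 0.1550 × 61.979 = 9.607 g.
Na2O wt% = 9.607 / 273.249 × 100 = 3.52%.

3.52 wt%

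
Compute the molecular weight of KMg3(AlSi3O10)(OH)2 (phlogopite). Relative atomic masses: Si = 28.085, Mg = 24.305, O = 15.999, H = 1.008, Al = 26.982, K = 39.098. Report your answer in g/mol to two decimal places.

M = 1*39.098 + 3*24.305 + 1*26.982 + 3*28.085 + 12*15.999 + 2*1.008

417.25 g/mol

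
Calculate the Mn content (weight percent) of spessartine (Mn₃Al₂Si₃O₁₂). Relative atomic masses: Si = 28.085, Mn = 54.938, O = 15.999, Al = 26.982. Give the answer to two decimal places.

M(Mn₃Al₂Si₃O₁₂) = 495.021 g/mol.
Mn contributes 3 × 54.938 = 164.814 g per mole.
164.814/495.021 = 0.3329 → 33.29%.

33.29 weight percent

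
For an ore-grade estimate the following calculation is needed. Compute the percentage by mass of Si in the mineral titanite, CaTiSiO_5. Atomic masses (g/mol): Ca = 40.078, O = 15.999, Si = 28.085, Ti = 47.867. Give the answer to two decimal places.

M(CaTiSiO_5) = 196.025 g/mol.
Si contributes 1 × 28.085 = 28.085 g per mole.
28.085/196.025 = 0.1433 → 14.33%.

14.33 wt%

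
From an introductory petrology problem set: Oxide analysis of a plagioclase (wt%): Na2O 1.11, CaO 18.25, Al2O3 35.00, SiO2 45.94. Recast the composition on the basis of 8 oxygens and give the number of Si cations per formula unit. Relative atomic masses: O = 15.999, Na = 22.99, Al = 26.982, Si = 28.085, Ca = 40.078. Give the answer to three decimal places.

1.11 wt% Na2O ÷ 61.979 g/mol = 0.01791 mol, giving 0.03582 Na and 0.01791 O.
18.25 wt% CaO ÷ 56.077 g/mol = 0.32545 mol, giving 0.32545 Ca and 0.32545 O.
35.00 wt% Al2O3 ÷ 101.961 g/mol = 0.34327 mol, giving 0.68654 Al and 1.02981 O.
45.94 wt% SiO2 ÷ 60.083 g/mol = 0.76461 mol, giving 0.76461 Si and 1.52922 O.
Oxygen sums to 2.90239; scaling by 8/2.90239 = 2.75635 puts the formula on 8 O.
Si: 0.76461 × 2.75635 = 2.108 atoms per formula unit.

2.108 Si apfu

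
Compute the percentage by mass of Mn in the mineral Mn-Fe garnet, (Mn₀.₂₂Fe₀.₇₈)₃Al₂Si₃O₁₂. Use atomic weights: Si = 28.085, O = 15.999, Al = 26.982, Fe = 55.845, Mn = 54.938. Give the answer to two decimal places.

7.29 mass %

M((Mn₀.₂₂Fe₀.₇₈)₃Al₂Si₃O₁₂) = 497.143 g/mol.
Mn contributes 0.66 × 54.938 = 36.259 g per mole.
36.259/497.143 = 0.0729 → 7.29%.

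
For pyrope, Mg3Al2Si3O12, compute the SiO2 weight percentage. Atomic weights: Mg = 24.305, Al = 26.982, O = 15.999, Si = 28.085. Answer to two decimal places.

44.71 wt%

M(Mg3Al2Si3O12) = 403.122 g/mol; M(SiO2) = 60.083 g/mol.
Moles SiO2 per formula unit = 3 Si ÷ 1 = 3.0000.
SiO2 fraction = (3.0000 × 60.083) / 403.122 = 180.249/403.122 = 0.4471.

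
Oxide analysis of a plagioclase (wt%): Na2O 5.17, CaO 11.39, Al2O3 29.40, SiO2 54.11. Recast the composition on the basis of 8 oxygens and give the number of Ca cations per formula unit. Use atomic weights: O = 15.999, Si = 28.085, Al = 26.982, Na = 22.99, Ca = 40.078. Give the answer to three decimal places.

5.17 wt% Na2O ÷ 61.979 g/mol = 0.08342 mol, giving 0.16684 Na and 0.08342 O.
11.39 wt% CaO ÷ 56.077 g/mol = 0.20311 mol, giving 0.20311 Ca and 0.20311 O.
29.40 wt% Al2O3 ÷ 101.961 g/mol = 0.28835 mol, giving 0.57670 Al and 0.86505 O.
54.11 wt% SiO2 ÷ 60.083 g/mol = 0.90059 mol, giving 0.90059 Si and 1.80118 O.
Oxygen sums to 2.95276; scaling by 8/2.95276 = 2.70933 puts the formula on 8 O.
Ca: 0.20311 × 2.70933 = 0.550 atoms per formula unit.

0.550 Ca apfu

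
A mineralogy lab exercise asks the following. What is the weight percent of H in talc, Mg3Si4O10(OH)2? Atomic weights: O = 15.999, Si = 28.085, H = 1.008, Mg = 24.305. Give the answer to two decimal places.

0.53 wt%

Molar mass of Mg3Si4O10(OH)2: 3*24.305 + 4*28.085 + 12*15.999 + 2*1.008 = 379.259 g/mol.
Mass of H per formula unit: 2 × 1.008 = 2.016 g.
Weight fraction H = 2.016 / 379.259 = 0.0053.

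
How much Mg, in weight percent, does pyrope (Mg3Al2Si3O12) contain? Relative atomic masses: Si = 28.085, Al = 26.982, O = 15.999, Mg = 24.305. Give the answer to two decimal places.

Formula mass = 3×24.305 + 2×26.982 + 3×28.085 + 12×15.999 = 403.122 g/mol, of which 72.915 g is Mg.
So Mg makes up 72.915/403.122 = 0.1809 of the mass, i.e. 18.09%.

18.09 weight percent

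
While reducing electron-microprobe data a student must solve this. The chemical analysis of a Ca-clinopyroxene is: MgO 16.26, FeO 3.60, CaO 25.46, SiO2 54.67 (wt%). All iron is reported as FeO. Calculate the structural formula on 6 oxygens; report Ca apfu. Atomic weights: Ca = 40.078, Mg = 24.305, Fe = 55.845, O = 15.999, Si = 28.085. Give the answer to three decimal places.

0.999 Ca apfu

MgO (M=40.304): mol = 0.40343; Mg = 0.40343, O = 0.40343.
FeO (M=71.844): mol = 0.05011; Fe = 0.05011, O = 0.05011.
CaO (M=56.077): mol = 0.45402; Ca = 0.45402, O = 0.45402.
SiO2 (M=60.083): mol = 0.90991; Si = 0.90991, O = 1.81982.
ΣO = 2.72738; factor = 6/ΣO = 2.19991.
Ca apfu = 0.45402 × 2.19991 = 0.999.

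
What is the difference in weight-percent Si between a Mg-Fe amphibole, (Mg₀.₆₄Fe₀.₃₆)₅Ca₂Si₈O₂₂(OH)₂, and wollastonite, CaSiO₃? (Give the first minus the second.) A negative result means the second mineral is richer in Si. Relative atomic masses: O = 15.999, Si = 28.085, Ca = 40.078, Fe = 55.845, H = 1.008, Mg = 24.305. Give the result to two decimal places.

First mineral: 224.680 g Si in 869.125 g formula = 25.85 wt% Si.
Second mineral: 28.085 g Si in 116.160 g formula = 24.18 wt% Si.
25.85% − 24.18% gives a difference of 1.67 percentage points.

1.67 percentage points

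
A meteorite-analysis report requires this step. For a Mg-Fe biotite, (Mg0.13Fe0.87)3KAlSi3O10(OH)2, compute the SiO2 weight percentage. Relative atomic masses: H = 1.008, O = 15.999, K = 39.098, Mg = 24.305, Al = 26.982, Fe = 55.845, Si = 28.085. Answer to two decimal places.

M((Mg0.13Fe0.87)3KAlSi3O10(OH)2) = 499.573 g/mol; M(SiO2) = 60.083 g/mol.
Moles SiO2 per formula unit = 3 Si ÷ 1 = 3.0000.
SiO2 fraction = (3.0000 × 60.083) / 499.573 = 180.249/499.573 = 0.3608.

36.08 wt%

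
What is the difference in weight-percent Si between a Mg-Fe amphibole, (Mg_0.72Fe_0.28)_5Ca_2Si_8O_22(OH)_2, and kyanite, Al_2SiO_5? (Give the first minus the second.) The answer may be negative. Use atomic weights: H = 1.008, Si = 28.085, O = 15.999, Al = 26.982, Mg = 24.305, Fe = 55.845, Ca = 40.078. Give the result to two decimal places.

Si in (Mg_0.72Fe_0.28)_5Ca_2Si_8O_22(OH)_2: molar mass 856.509 g/mol; 8×28.085 = 224.680 g → 26.23 wt%.
Si in Al_2SiO_5: molar mass 162.044 g/mol; 1×28.085 = 28.085 g → 17.33 wt%.
Difference = 26.23 − 17.33 = 8.90 percentage points.

8.90 percentage points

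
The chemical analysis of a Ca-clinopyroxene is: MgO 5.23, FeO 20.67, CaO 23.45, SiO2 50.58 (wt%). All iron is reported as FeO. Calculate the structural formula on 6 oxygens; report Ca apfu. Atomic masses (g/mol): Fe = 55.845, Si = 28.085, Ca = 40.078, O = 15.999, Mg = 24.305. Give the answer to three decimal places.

0.996 Ca apfu

MgO: 5.23/40.304 = 0.12976 mol → 0.12976 mol Mg, 0.12976 mol O.
FeO: 20.67/71.844 = 0.28771 mol → 0.28771 mol Fe, 0.28771 mol O.
CaO: 23.45/56.077 = 0.41818 mol → 0.41818 mol Ca, 0.41818 mol O.
SiO2: 50.58/60.083 = 0.84184 mol → 0.84184 mol Si, 1.68368 mol O.
Total oxygen = 2.51933 mol. Normalization factor = 6/2.51933 = 2.38159.
Ca per 6 O = 0.41818 × 2.38159 = 0.996.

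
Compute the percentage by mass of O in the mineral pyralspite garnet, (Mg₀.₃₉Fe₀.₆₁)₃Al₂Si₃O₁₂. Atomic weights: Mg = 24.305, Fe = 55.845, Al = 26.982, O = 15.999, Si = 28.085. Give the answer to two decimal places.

Molar mass of (Mg₀.₃₉Fe₀.₆₁)₃Al₂Si₃O₁₂: 1.17·24.305 + 1.83·55.845 + 2·26.982 + 3·28.085 + 12·15.999 = 460.840 g/mol.
Mass of O per formula unit: 12 × 15.999 = 191.988 g.
Weight fraction O = 191.988 / 460.840 = 0.4166.

41.66 weight percent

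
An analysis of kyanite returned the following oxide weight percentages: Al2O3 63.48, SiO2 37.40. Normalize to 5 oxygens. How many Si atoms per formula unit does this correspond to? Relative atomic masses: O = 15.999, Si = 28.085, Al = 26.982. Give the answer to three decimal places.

Al2O3 (M=101.961): mol = 0.62259; Al = 1.24518, O = 1.86777.
SiO2 (M=60.083): mol = 0.62247; Si = 0.62247, O = 1.24494.
ΣO = 3.11271; factor = 5/ΣO = 1.60632.
Si apfu = 0.62247 × 1.60632 = 1.000.

1.000 Si apfu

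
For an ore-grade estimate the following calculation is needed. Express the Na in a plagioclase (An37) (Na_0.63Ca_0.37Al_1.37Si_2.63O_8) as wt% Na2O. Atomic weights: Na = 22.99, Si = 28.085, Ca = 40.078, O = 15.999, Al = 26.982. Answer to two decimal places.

M(Na_0.63Ca_0.37Al_1.37Si_2.63O_8) = 268.133 g/mol; M(Na2O) = 61.979 g/mol.
Moles Na2O per formula unit = 0.63 Na ÷ 2 = 0.3150.
Na2O fraction = (0.3150 × 61.979) / 268.133 = 19.523/268.133 = 0.0728.

7.28 wt%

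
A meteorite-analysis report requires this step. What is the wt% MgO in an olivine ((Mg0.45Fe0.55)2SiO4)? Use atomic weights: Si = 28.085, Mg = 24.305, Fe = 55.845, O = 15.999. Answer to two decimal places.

20.68 wt%

Molar mass of (Mg0.45Fe0.55)2SiO4 = 0.90·24.305 + 1.10·55.845 + 1·28.085 + 4·15.999 = 175.385 g/mol.
Each formula unit contains 0.90 Mg, equivalent to 0.90/1 = 0.9000 mol MgO.
M(MgO) = 1×24.305 + 1×15.999 = 40.304 g/mol.
Mass of MgO per formula unit = 0.9000 × 40.304 = 36.274 g.
MgO wt% = 36.274 / 175.385 × 100 = 20.68%.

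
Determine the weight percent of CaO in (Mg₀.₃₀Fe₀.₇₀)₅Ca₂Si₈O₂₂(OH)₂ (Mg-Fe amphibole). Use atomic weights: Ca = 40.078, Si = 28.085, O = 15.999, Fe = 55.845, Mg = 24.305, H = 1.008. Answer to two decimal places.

12.15 wt%

Molar mass of (Mg₀.₃₀Fe₀.₇₀)₅Ca₂Si₈O₂₂(OH)₂ = 1.50*24.305 + 3.50*55.845 + 2*40.078 + 8*28.085 + 24*15.999 + 2*1.008 = 922.743 g/mol.
Each formula unit contains 2 Ca, equivalent to 2/1 = 2.0000 mol CaO.
M(CaO) = 1×40.078 + 1×15.999 = 56.077 g/mol.
Mass of CaO per formula unit = 2.0000 × 56.077 = 112.154 g.
CaO wt% = 112.154 / 922.743 × 100 = 12.15%.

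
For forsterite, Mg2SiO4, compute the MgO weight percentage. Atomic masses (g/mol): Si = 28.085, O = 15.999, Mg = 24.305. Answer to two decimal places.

Molar mass of Mg2SiO4 = 2×24.305 + 1×28.085 + 4×15.999 = 140.691 g/mol.
Each formula unit contains 2 Mg, equivalent to 2/1 = 2.0000 mol MgO.
M(MgO) = 1×24.305 + 1×15.999 = 40.304 g/mol.
Mass of MgO per formula unit = 2.0000 × 40.304 = 80.608 g.
MgO wt% = 80.608 / 140.691 × 100 = 57.29%.

57.29 wt%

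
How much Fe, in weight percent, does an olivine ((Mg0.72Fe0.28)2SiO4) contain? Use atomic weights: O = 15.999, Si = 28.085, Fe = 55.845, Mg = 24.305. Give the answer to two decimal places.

19.75 weight percent

Formula mass = 1.44×24.305 + 0.56×55.845 + 1×28.085 + 4×15.999 = 158.353 g/mol, of which 31.273 g is Fe.
So Fe makes up 31.273/158.353 = 0.1975 of the mass, i.e. 19.75%.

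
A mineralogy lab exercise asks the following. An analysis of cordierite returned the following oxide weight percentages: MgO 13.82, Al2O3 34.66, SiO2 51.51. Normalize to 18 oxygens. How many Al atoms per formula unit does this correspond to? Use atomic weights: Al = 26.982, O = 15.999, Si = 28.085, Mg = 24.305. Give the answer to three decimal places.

3.977 Al apfu

MgO (M=40.304): mol = 0.34289; Mg = 0.34289, O = 0.34289.
Al2O3 (M=101.961): mol = 0.33993; Al = 0.67986, O = 1.01979.
SiO2 (M=60.083): mol = 0.85731; Si = 0.85731, O = 1.71462.
ΣO = 3.07730; factor = 18/ΣO = 5.84928.
Al apfu = 0.67986 × 5.84928 = 3.977.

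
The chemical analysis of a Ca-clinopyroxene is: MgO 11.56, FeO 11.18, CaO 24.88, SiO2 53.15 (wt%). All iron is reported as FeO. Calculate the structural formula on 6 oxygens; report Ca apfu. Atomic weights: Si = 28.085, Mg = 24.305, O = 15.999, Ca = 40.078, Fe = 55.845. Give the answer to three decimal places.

11.56 wt% MgO ÷ 40.304 g/mol = 0.28682 mol, giving 0.28682 Mg and 0.28682 O.
11.18 wt% FeO ÷ 71.844 g/mol = 0.15561 mol, giving 0.15561 Fe and 0.15561 O.
24.88 wt% CaO ÷ 56.077 g/mol = 0.44368 mol, giving 0.44368 Ca and 0.44368 O.
53.15 wt% SiO2 ÷ 60.083 g/mol = 0.88461 mol, giving 0.88461 Si and 1.76922 O.
Oxygen sums to 2.65533; scaling by 6/2.65533 = 2.25961 puts the formula on 6 O.
Ca: 0.44368 × 2.25961 = 1.003 atoms per formula unit.

1.003 Ca apfu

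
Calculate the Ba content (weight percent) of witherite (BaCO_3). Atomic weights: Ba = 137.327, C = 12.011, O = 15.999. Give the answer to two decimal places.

69.59 weight percent

Formula mass = 1×137.327 + 1×12.011 + 3×15.999 = 197.335 g/mol, of which 137.327 g is Ba.
So Ba makes up 137.327/197.335 = 0.6959 of the mass, i.e. 69.59%.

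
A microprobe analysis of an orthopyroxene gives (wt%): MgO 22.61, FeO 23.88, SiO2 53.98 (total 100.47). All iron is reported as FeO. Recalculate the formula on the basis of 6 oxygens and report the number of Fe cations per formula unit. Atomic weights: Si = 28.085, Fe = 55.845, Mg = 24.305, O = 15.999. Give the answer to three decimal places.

0.741 Fe apfu

MgO (M=40.304): mol = 0.56099; Mg = 0.56099, O = 0.56099.
FeO (M=71.844): mol = 0.33239; Fe = 0.33239, O = 0.33239.
SiO2 (M=60.083): mol = 0.89842; Si = 0.89842, O = 1.79684.
ΣO = 2.69022; factor = 6/ΣO = 2.23030.
Fe apfu = 0.33239 × 2.23030 = 0.741.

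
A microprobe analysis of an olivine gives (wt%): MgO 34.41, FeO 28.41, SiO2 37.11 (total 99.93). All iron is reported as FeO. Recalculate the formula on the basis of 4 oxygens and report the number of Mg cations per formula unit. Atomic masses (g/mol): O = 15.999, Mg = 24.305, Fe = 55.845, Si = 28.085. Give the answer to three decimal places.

34.41 wt% MgO ÷ 40.304 g/mol = 0.85376 mol, giving 0.85376 Mg and 0.85376 O.
28.41 wt% FeO ÷ 71.844 g/mol = 0.39544 mol, giving 0.39544 Fe and 0.39544 O.
37.11 wt% SiO2 ÷ 60.083 g/mol = 0.61765 mol, giving 0.61765 Si and 1.23530 O.
Oxygen sums to 2.48450; scaling by 4/2.48450 = 1.60998 puts the formula on 4 O.
Mg: 0.85376 × 1.60998 = 1.375 atoms per formula unit.

1.375 Mg apfu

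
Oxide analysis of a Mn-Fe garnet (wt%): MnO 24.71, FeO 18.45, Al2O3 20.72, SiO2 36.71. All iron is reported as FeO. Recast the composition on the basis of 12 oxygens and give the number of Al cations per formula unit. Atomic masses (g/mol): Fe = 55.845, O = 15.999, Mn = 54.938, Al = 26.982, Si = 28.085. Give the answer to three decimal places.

2.001 Al apfu

MnO: 24.71/70.937 = 0.34834 mol → 0.34834 mol Mn, 0.34834 mol O.
FeO: 18.45/71.844 = 0.25681 mol → 0.25681 mol Fe, 0.25681 mol O.
Al2O3: 20.72/101.961 = 0.20321 mol → 0.40642 mol Al, 0.60963 mol O.
SiO2: 36.71/60.083 = 0.61099 mol → 0.61099 mol Si, 1.22198 mol O.
Total oxygen = 2.43676 mol. Normalization factor = 12/2.43676 = 4.92457.
Al per 12 O = 0.40642 × 4.92457 = 2.001.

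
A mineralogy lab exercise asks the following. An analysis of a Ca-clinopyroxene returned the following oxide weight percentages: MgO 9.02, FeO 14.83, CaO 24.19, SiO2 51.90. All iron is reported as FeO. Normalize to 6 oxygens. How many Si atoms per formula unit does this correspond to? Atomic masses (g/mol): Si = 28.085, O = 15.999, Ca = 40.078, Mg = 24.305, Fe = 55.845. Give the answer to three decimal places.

2.002 Si apfu

MgO (M=40.304): mol = 0.22380; Mg = 0.22380, O = 0.22380.
FeO (M=71.844): mol = 0.20642; Fe = 0.20642, O = 0.20642.
CaO (M=56.077): mol = 0.43137; Ca = 0.43137, O = 0.43137.
SiO2 (M=60.083): mol = 0.86381; Si = 0.86381, O = 1.72762.
ΣO = 2.58921; factor = 6/ΣO = 2.31731.
Si apfu = 0.86381 × 2.31731 = 2.002.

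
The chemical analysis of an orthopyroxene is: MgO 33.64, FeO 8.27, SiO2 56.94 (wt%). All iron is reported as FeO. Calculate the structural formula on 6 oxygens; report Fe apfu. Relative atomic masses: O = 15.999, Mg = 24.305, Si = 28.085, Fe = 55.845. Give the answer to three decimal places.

0.243 Fe apfu

MgO: 33.64/40.304 = 0.83466 mol → 0.83466 mol Mg, 0.83466 mol O.
FeO: 8.27/71.844 = 0.11511 mol → 0.11511 mol Fe, 0.11511 mol O.
SiO2: 56.94/60.083 = 0.94769 mol → 0.94769 mol Si, 1.89538 mol O.
Total oxygen = 2.84515 mol. Normalization factor = 6/2.84515 = 2.10885.
Fe per 6 O = 0.11511 × 2.10885 = 0.243.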